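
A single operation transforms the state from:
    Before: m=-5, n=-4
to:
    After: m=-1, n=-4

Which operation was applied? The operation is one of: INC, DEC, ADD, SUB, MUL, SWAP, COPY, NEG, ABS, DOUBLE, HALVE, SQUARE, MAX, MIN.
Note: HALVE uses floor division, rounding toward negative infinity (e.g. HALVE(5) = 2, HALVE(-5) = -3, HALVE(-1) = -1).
SUB(m, n)

Analyzing the change:
Before: m=-5, n=-4
After: m=-1, n=-4
Variable m changed from -5 to -1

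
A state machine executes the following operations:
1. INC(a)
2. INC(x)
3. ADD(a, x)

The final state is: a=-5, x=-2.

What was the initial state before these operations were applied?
a=-4, x=-3

Working backwards:
Final state: a=-5, x=-2
Before step 3 (ADD(a, x)): a=-3, x=-2
Before step 2 (INC(x)): a=-3, x=-3
Before step 1 (INC(a)): a=-4, x=-3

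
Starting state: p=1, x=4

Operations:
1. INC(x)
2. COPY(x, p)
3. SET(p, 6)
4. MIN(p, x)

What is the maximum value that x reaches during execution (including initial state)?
5

Values of x at each step:
Initial: x = 4
After step 1: x = 5 ← maximum
After step 2: x = 1
After step 3: x = 1
After step 4: x = 1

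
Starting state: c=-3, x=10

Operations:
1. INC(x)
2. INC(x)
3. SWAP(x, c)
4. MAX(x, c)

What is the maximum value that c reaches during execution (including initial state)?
12

Values of c at each step:
Initial: c = -3
After step 1: c = -3
After step 2: c = -3
After step 3: c = 12 ← maximum
After step 4: c = 12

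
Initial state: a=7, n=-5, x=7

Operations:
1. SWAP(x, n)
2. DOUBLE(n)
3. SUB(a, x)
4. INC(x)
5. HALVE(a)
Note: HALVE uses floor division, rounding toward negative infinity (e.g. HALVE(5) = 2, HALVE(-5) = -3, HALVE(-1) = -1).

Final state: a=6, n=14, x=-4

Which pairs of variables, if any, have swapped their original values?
None

Comparing initial and final values:
a: 7 → 6
n: -5 → 14
x: 7 → -4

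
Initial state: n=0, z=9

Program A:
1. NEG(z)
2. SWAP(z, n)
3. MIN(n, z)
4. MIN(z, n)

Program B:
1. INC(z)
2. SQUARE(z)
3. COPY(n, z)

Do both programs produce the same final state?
No

Program A final state: n=-9, z=-9
Program B final state: n=100, z=100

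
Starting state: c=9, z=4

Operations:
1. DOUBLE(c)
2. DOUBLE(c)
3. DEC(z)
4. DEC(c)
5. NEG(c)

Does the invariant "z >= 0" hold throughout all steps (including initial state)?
Yes

The invariant holds at every step.

State at each step:
Initial: c=9, z=4
After step 1: c=18, z=4
After step 2: c=36, z=4
After step 3: c=36, z=3
After step 4: c=35, z=3
After step 5: c=-35, z=3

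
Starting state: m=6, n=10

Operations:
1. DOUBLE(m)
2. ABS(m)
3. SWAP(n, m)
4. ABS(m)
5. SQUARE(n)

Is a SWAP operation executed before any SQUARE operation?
Yes

First SWAP: step 3
First SQUARE: step 5
Since 3 < 5, SWAP comes first.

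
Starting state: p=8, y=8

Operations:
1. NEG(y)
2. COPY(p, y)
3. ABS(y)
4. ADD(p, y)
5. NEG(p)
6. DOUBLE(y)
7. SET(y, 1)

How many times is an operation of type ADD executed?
1

Counting ADD operations:
Step 4: ADD(p, y) ← ADD
Total: 1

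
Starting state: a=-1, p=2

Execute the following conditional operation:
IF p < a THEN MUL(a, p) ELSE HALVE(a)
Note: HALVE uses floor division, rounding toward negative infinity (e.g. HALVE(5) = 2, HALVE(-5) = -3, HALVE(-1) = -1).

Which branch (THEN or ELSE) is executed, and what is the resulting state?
Branch: ELSE, Final state: a=-1, p=2

Evaluating condition: p < a
p = 2, a = -1
Condition is False, so ELSE branch executes
After HALVE(a): a=-1, p=2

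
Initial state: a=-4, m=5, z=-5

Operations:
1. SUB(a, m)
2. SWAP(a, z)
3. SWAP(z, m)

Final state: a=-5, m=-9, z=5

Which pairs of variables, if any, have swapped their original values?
None

Comparing initial and final values:
z: -5 → 5
a: -4 → -5
m: 5 → -9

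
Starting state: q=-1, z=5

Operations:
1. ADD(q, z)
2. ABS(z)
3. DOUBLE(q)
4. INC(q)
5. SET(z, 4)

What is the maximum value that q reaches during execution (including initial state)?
9

Values of q at each step:
Initial: q = -1
After step 1: q = 4
After step 2: q = 4
After step 3: q = 8
After step 4: q = 9 ← maximum
After step 5: q = 9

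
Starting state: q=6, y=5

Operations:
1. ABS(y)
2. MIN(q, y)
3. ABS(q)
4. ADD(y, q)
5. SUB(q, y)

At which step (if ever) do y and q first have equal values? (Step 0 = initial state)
Step 2

y and q first become equal after step 2.

Comparing values at each step:
Initial: y=5, q=6
After step 1: y=5, q=6
After step 2: y=5, q=5 ← equal!
After step 3: y=5, q=5 ← equal!
After step 4: y=10, q=5
After step 5: y=10, q=-5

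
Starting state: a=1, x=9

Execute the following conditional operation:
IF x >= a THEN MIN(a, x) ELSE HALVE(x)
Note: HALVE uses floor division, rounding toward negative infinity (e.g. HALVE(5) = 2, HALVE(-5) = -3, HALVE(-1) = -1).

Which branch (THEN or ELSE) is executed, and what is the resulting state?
Branch: THEN, Final state: a=1, x=9

Evaluating condition: x >= a
x = 9, a = 1
Condition is True, so THEN branch executes
After MIN(a, x): a=1, x=9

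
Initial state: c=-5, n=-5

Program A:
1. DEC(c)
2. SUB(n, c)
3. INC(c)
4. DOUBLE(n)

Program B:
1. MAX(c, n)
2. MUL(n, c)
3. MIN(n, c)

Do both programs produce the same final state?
No

Program A final state: c=-5, n=2
Program B final state: c=-5, n=-5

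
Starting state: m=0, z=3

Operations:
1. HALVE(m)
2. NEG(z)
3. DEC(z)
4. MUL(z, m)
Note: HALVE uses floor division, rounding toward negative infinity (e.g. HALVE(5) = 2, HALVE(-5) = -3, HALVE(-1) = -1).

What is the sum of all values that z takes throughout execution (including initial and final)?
-1

Values of z at each step:
Initial: z = 3
After step 1: z = 3
After step 2: z = -3
After step 3: z = -4
After step 4: z = 0
Sum = 3 + 3 + -3 + -4 + 0 = -1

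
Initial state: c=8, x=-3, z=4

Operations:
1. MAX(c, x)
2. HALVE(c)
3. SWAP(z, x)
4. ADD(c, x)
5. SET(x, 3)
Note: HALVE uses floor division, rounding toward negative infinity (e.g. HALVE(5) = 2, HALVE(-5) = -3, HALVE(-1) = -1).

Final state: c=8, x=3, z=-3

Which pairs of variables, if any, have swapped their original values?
None

Comparing initial and final values:
z: 4 → -3
c: 8 → 8
x: -3 → 3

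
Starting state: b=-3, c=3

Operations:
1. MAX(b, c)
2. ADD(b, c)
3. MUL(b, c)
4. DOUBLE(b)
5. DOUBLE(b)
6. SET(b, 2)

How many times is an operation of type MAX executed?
1

Counting MAX operations:
Step 1: MAX(b, c) ← MAX
Total: 1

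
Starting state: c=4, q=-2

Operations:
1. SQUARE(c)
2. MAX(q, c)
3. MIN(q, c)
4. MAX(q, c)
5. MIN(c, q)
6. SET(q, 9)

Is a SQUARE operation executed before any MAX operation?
Yes

First SQUARE: step 1
First MAX: step 2
Since 1 < 2, SQUARE comes first.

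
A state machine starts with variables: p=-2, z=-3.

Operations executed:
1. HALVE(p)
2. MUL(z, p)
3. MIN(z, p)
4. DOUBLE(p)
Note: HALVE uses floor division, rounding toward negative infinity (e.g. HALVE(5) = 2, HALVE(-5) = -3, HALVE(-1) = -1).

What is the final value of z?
z = -1

Tracing execution:
Step 1: HALVE(p) → z = -3
Step 2: MUL(z, p) → z = 3
Step 3: MIN(z, p) → z = -1
Step 4: DOUBLE(p) → z = -1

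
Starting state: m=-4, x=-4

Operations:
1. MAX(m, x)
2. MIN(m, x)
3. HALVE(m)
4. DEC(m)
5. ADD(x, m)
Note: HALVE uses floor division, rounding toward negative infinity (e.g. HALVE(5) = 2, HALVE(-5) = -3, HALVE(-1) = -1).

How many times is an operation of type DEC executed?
1

Counting DEC operations:
Step 4: DEC(m) ← DEC
Total: 1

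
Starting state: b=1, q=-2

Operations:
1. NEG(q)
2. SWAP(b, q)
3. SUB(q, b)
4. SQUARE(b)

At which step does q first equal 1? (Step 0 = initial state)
Step 2

Tracing q:
Initial: q = -2
After step 1: q = 2
After step 2: q = 1 ← first occurrence
After step 3: q = -1
After step 4: q = -1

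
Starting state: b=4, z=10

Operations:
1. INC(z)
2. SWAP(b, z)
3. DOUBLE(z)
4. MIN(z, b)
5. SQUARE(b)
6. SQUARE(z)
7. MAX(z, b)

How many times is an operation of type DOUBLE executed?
1

Counting DOUBLE operations:
Step 3: DOUBLE(z) ← DOUBLE
Total: 1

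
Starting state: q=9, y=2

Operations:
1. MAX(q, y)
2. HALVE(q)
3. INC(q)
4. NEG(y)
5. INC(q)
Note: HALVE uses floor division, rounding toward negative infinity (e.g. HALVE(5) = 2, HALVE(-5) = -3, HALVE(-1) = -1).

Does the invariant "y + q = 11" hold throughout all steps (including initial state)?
No, violated after step 2

The invariant is violated after step 2.

State at each step:
Initial: q=9, y=2
After step 1: q=9, y=2
After step 2: q=4, y=2
After step 3: q=5, y=2
After step 4: q=5, y=-2
After step 5: q=6, y=-2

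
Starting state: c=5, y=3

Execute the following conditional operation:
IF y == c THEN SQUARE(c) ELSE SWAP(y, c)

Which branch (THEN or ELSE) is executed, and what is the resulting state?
Branch: ELSE, Final state: c=3, y=5

Evaluating condition: y == c
y = 3, c = 5
Condition is False, so ELSE branch executes
After SWAP(y, c): c=3, y=5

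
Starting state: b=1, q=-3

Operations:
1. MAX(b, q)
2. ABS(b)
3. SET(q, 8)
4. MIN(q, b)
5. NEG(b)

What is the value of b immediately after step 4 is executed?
b = 1

Tracing b through execution:
Initial: b = 1
After step 1 (MAX(b, q)): b = 1
After step 2 (ABS(b)): b = 1
After step 3 (SET(q, 8)): b = 1
After step 4 (MIN(q, b)): b = 1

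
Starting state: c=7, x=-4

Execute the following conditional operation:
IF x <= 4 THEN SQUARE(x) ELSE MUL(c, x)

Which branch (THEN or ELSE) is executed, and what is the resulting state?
Branch: THEN, Final state: c=7, x=16

Evaluating condition: x <= 4
x = -4
Condition is True, so THEN branch executes
After SQUARE(x): c=7, x=16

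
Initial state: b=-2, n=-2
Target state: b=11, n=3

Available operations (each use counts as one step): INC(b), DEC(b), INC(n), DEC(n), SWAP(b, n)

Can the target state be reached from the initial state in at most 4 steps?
No

The target state cannot be reached within 4 steps.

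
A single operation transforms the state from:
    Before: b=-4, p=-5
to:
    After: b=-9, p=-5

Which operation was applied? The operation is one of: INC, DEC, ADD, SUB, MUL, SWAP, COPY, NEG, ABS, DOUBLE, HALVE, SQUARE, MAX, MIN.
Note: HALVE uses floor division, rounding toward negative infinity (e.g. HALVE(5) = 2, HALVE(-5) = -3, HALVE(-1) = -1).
ADD(b, p)

Analyzing the change:
Before: b=-4, p=-5
After: b=-9, p=-5
Variable b changed from -4 to -9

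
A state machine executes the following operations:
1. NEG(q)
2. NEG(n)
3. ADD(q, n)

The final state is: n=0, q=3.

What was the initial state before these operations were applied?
n=0, q=-3

Working backwards:
Final state: n=0, q=3
Before step 3 (ADD(q, n)): n=0, q=3
Before step 2 (NEG(n)): n=0, q=3
Before step 1 (NEG(q)): n=0, q=-3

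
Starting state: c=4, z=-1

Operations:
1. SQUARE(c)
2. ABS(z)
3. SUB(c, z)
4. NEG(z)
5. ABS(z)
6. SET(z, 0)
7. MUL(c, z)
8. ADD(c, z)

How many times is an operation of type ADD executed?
1

Counting ADD operations:
Step 8: ADD(c, z) ← ADD
Total: 1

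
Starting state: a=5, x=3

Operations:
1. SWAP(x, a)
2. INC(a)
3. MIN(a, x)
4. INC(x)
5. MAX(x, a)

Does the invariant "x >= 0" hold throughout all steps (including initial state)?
Yes

The invariant holds at every step.

State at each step:
Initial: a=5, x=3
After step 1: a=3, x=5
After step 2: a=4, x=5
After step 3: a=4, x=5
After step 4: a=4, x=6
After step 5: a=4, x=6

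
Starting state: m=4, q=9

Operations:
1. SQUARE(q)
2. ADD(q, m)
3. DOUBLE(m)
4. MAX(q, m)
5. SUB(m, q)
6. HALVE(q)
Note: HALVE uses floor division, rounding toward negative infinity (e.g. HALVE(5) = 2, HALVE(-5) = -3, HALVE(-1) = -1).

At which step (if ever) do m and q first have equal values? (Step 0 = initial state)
Never

m and q never become equal during execution.

Comparing values at each step:
Initial: m=4, q=9
After step 1: m=4, q=81
After step 2: m=4, q=85
After step 3: m=8, q=85
After step 4: m=8, q=85
After step 5: m=-77, q=85
After step 6: m=-77, q=42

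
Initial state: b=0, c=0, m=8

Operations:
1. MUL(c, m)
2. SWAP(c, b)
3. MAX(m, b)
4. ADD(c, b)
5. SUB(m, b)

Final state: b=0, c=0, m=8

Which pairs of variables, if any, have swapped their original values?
None

Comparing initial and final values:
b: 0 → 0
c: 0 → 0
m: 8 → 8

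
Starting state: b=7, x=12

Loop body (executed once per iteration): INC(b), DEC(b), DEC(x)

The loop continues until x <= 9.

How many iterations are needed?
3

Tracing iterations:
Initial: b=7, x=12
After iteration 1: b=7, x=11
After iteration 2: b=7, x=10
After iteration 3: b=7, x=9
x <= 9 now holds, so the loop exits after 3 iterations.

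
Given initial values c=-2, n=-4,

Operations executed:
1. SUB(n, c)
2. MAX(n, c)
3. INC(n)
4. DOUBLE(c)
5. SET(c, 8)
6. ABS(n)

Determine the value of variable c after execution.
c = 8

Tracing execution:
Step 1: SUB(n, c) → c = -2
Step 2: MAX(n, c) → c = -2
Step 3: INC(n) → c = -2
Step 4: DOUBLE(c) → c = -4
Step 5: SET(c, 8) → c = 8
Step 6: ABS(n) → c = 8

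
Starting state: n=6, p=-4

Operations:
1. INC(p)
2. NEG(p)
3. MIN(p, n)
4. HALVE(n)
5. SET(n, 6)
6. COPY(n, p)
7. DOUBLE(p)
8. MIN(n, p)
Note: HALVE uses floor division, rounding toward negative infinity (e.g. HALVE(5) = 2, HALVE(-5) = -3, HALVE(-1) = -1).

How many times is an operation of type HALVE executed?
1

Counting HALVE operations:
Step 4: HALVE(n) ← HALVE
Total: 1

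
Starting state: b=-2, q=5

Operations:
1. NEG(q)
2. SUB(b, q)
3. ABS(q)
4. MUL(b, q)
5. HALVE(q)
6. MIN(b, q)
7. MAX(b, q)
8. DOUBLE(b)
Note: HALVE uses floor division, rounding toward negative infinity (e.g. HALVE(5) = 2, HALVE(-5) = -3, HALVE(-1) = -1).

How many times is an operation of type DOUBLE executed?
1

Counting DOUBLE operations:
Step 8: DOUBLE(b) ← DOUBLE
Total: 1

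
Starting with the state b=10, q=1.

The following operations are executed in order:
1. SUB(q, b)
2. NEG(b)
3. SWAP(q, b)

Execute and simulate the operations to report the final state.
{b: -9, q: -10}

Step-by-step execution:
Initial: b=10, q=1
After step 1 (SUB(q, b)): b=10, q=-9
After step 2 (NEG(b)): b=-10, q=-9
After step 3 (SWAP(q, b)): b=-9, q=-10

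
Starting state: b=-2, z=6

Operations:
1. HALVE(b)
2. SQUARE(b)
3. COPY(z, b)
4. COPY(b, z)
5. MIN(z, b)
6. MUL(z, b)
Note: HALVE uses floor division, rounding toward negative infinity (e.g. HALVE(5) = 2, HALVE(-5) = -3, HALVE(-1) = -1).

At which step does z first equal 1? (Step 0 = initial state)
Step 3

Tracing z:
Initial: z = 6
After step 1: z = 6
After step 2: z = 6
After step 3: z = 1 ← first occurrence
After step 4: z = 1
After step 5: z = 1
After step 6: z = 1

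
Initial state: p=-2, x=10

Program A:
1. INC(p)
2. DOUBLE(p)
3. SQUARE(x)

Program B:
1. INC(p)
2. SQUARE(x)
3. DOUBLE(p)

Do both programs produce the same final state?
Yes

Program A final state: p=-2, x=100
Program B final state: p=-2, x=100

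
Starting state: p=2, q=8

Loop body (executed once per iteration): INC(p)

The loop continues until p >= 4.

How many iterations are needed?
2

Tracing iterations:
Initial: p=2, q=8
After iteration 1: p=3, q=8
After iteration 2: p=4, q=8
p >= 4 now holds, so the loop exits after 2 iterations.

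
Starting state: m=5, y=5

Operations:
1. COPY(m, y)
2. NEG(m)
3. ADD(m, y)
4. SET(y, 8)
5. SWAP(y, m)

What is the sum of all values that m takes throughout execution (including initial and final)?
13

Values of m at each step:
Initial: m = 5
After step 1: m = 5
After step 2: m = -5
After step 3: m = 0
After step 4: m = 0
After step 5: m = 8
Sum = 5 + 5 + -5 + 0 + 0 + 8 = 13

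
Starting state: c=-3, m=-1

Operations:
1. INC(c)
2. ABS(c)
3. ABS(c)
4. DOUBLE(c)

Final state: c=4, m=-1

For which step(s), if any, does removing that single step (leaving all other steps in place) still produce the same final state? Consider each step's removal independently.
Step(s) 2, 3

Testing removal of each single step:
Without step 1: final = c=6, m=-1 (different)
Without step 2: final = c=4, m=-1 (same)
Without step 3: final = c=4, m=-1 (same)
Without step 4: final = c=2, m=-1 (different)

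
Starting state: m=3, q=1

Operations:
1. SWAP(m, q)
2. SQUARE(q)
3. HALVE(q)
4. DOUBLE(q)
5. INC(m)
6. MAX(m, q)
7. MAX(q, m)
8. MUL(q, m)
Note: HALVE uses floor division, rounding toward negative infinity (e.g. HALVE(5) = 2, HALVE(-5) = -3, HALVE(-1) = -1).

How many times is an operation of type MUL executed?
1

Counting MUL operations:
Step 8: MUL(q, m) ← MUL
Total: 1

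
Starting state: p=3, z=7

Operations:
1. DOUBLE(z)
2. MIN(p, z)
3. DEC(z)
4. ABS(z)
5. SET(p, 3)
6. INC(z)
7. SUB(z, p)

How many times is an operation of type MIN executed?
1

Counting MIN operations:
Step 2: MIN(p, z) ← MIN
Total: 1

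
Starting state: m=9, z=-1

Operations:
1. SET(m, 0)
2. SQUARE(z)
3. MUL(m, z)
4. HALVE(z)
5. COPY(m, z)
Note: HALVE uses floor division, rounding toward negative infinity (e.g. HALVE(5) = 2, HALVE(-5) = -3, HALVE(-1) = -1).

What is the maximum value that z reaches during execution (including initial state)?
1

Values of z at each step:
Initial: z = -1
After step 1: z = -1
After step 2: z = 1 ← maximum
After step 3: z = 1
After step 4: z = 0
After step 5: z = 0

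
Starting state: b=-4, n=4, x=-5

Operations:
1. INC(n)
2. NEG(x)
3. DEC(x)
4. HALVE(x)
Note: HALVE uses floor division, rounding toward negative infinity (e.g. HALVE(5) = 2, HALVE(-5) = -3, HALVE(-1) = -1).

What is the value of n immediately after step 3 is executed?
n = 5

Tracing n through execution:
Initial: n = 4
After step 1 (INC(n)): n = 5
After step 2 (NEG(x)): n = 5
After step 3 (DEC(x)): n = 5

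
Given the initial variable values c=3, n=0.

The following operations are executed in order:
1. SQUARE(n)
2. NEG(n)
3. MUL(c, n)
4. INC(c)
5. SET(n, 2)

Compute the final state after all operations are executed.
{c: 1, n: 2}

Step-by-step execution:
Initial: c=3, n=0
After step 1 (SQUARE(n)): c=3, n=0
After step 2 (NEG(n)): c=3, n=0
After step 3 (MUL(c, n)): c=0, n=0
After step 4 (INC(c)): c=1, n=0
After step 5 (SET(n, 2)): c=1, n=2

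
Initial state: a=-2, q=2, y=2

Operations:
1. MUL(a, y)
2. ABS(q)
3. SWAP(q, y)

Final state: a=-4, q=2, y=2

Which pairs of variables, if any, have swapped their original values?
None

Comparing initial and final values:
a: -2 → -4
q: 2 → 2
y: 2 → 2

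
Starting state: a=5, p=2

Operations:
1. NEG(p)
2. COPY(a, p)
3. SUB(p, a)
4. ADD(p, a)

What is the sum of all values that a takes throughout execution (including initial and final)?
4

Values of a at each step:
Initial: a = 5
After step 1: a = 5
After step 2: a = -2
After step 3: a = -2
After step 4: a = -2
Sum = 5 + 5 + -2 + -2 + -2 = 4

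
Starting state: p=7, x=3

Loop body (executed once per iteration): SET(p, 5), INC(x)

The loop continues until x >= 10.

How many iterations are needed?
7

Tracing iterations:
Initial: p=7, x=3
After iteration 1: p=5, x=4
After iteration 2: p=5, x=5
After iteration 3: p=5, x=6
After iteration 4: p=5, x=7
After iteration 5: p=5, x=8
After iteration 6: p=5, x=9
After iteration 7: p=5, x=10
x >= 10 now holds, so the loop exits after 7 iterations.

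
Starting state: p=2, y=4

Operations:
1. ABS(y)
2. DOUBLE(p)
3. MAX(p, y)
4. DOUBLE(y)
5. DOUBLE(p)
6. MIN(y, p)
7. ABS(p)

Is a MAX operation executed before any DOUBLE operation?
No

First MAX: step 3
First DOUBLE: step 2
Since 3 > 2, DOUBLE comes first.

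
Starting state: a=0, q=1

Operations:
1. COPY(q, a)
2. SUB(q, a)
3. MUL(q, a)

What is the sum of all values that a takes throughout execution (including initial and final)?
0

Values of a at each step:
Initial: a = 0
After step 1: a = 0
After step 2: a = 0
After step 3: a = 0
Sum = 0 + 0 + 0 + 0 = 0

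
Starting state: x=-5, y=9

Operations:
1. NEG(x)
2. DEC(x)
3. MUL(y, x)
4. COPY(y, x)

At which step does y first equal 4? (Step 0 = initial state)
Step 4

Tracing y:
Initial: y = 9
After step 1: y = 9
After step 2: y = 9
After step 3: y = 36
After step 4: y = 4 ← first occurrence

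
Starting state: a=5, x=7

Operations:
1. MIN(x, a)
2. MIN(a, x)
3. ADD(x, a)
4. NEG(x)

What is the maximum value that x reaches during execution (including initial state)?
10

Values of x at each step:
Initial: x = 7
After step 1: x = 5
After step 2: x = 5
After step 3: x = 10 ← maximum
After step 4: x = -10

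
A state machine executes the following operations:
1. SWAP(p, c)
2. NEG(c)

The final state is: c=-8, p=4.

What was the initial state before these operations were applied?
c=4, p=8

Working backwards:
Final state: c=-8, p=4
Before step 2 (NEG(c)): c=8, p=4
Before step 1 (SWAP(p, c)): c=4, p=8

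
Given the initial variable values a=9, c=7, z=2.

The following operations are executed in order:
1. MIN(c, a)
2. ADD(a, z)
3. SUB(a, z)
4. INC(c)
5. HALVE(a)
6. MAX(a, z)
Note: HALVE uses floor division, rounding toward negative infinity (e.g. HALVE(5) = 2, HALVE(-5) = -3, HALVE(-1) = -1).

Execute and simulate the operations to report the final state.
{a: 4, c: 8, z: 2}

Step-by-step execution:
Initial: a=9, c=7, z=2
After step 1 (MIN(c, a)): a=9, c=7, z=2
After step 2 (ADD(a, z)): a=11, c=7, z=2
After step 3 (SUB(a, z)): a=9, c=7, z=2
After step 4 (INC(c)): a=9, c=8, z=2
After step 5 (HALVE(a)): a=4, c=8, z=2
After step 6 (MAX(a, z)): a=4, c=8, z=2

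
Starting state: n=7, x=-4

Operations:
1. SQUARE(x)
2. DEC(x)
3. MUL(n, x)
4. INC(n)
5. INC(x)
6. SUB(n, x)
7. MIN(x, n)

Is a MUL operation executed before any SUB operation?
Yes

First MUL: step 3
First SUB: step 6
Since 3 < 6, MUL comes first.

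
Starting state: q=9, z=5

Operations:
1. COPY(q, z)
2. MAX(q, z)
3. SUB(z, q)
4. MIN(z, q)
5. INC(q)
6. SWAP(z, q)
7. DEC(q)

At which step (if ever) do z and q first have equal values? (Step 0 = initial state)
Step 1

z and q first become equal after step 1.

Comparing values at each step:
Initial: z=5, q=9
After step 1: z=5, q=5 ← equal!
After step 2: z=5, q=5 ← equal!
After step 3: z=0, q=5
After step 4: z=0, q=5
After step 5: z=0, q=6
After step 6: z=6, q=0
After step 7: z=6, q=-1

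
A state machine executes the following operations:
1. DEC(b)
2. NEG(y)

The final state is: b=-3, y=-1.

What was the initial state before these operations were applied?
b=-2, y=1

Working backwards:
Final state: b=-3, y=-1
Before step 2 (NEG(y)): b=-3, y=1
Before step 1 (DEC(b)): b=-2, y=1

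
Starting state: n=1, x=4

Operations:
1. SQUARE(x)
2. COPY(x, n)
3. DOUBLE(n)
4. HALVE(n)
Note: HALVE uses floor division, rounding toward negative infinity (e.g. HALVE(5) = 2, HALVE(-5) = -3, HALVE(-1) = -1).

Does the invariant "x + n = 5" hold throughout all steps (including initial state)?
No, violated after step 1

The invariant is violated after step 1.

State at each step:
Initial: n=1, x=4
After step 1: n=1, x=16
After step 2: n=1, x=1
After step 3: n=2, x=1
After step 4: n=1, x=1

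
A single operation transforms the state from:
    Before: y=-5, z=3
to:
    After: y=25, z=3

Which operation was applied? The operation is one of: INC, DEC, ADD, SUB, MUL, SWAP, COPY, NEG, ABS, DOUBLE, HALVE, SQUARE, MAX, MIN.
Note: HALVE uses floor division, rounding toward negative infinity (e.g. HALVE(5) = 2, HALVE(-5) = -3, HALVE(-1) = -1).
SQUARE(y)

Analyzing the change:
Before: y=-5, z=3
After: y=25, z=3
Variable y changed from -5 to 25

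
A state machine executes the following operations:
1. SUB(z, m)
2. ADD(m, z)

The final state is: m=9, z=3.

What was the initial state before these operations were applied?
m=6, z=9

Working backwards:
Final state: m=9, z=3
Before step 2 (ADD(m, z)): m=6, z=3
Before step 1 (SUB(z, m)): m=6, z=9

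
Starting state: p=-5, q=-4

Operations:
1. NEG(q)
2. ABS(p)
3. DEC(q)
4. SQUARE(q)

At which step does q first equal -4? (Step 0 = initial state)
Step 0

Tracing q:
Initial: q = -4 ← first occurrence
After step 1: q = 4
After step 2: q = 4
After step 3: q = 3
After step 4: q = 9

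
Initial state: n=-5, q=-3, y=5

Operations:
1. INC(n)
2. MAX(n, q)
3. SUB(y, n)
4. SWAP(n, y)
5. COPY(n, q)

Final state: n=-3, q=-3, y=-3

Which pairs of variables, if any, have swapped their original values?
None

Comparing initial and final values:
q: -3 → -3
n: -5 → -3
y: 5 → -3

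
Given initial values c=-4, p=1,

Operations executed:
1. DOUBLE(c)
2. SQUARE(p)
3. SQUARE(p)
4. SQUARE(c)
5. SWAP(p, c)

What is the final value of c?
c = 1

Tracing execution:
Step 1: DOUBLE(c) → c = -8
Step 2: SQUARE(p) → c = -8
Step 3: SQUARE(p) → c = -8
Step 4: SQUARE(c) → c = 64
Step 5: SWAP(p, c) → c = 1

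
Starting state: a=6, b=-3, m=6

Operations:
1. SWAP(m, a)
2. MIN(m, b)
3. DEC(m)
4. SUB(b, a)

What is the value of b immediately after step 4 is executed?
b = -9

Tracing b through execution:
Initial: b = -3
After step 1 (SWAP(m, a)): b = -3
After step 2 (MIN(m, b)): b = -3
After step 3 (DEC(m)): b = -3
After step 4 (SUB(b, a)): b = -9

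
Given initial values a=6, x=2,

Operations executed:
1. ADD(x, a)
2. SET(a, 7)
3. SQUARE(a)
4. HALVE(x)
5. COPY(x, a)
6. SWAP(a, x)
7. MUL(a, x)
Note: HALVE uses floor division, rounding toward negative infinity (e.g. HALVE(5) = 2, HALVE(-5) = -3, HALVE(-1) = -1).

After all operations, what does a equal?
a = 2401

Tracing execution:
Step 1: ADD(x, a) → a = 6
Step 2: SET(a, 7) → a = 7
Step 3: SQUARE(a) → a = 49
Step 4: HALVE(x) → a = 49
Step 5: COPY(x, a) → a = 49
Step 6: SWAP(a, x) → a = 49
Step 7: MUL(a, x) → a = 2401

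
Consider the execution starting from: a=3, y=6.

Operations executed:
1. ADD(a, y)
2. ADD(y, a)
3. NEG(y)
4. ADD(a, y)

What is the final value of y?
y = -15

Tracing execution:
Step 1: ADD(a, y) → y = 6
Step 2: ADD(y, a) → y = 15
Step 3: NEG(y) → y = -15
Step 4: ADD(a, y) → y = -15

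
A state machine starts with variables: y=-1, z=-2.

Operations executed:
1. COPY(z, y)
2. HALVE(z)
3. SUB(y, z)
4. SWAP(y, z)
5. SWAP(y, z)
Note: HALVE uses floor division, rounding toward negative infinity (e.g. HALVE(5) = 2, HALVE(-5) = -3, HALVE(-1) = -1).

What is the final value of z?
z = -1

Tracing execution:
Step 1: COPY(z, y) → z = -1
Step 2: HALVE(z) → z = -1
Step 3: SUB(y, z) → z = -1
Step 4: SWAP(y, z) → z = 0
Step 5: SWAP(y, z) → z = -1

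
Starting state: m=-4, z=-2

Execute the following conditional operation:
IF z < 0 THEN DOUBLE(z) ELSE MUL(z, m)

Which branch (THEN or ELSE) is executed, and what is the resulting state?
Branch: THEN, Final state: m=-4, z=-4

Evaluating condition: z < 0
z = -2
Condition is True, so THEN branch executes
After DOUBLE(z): m=-4, z=-4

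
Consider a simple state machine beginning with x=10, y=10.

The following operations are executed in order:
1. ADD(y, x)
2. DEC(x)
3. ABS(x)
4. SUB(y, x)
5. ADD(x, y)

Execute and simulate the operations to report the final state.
{x: 20, y: 11}

Step-by-step execution:
Initial: x=10, y=10
After step 1 (ADD(y, x)): x=10, y=20
After step 2 (DEC(x)): x=9, y=20
After step 3 (ABS(x)): x=9, y=20
After step 4 (SUB(y, x)): x=9, y=11
After step 5 (ADD(x, y)): x=20, y=11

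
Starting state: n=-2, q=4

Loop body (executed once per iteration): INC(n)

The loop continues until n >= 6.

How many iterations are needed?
8

Tracing iterations:
Initial: n=-2, q=4
After iteration 1: n=-1, q=4
After iteration 2: n=0, q=4
After iteration 3: n=1, q=4
After iteration 4: n=2, q=4
After iteration 5: n=3, q=4
After iteration 6: n=4, q=4
After iteration 7: n=5, q=4
After iteration 8: n=6, q=4
n >= 6 now holds, so the loop exits after 8 iterations.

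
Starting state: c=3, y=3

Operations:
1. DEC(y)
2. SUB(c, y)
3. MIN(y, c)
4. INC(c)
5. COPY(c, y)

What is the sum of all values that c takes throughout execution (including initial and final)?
11

Values of c at each step:
Initial: c = 3
After step 1: c = 3
After step 2: c = 1
After step 3: c = 1
After step 4: c = 2
After step 5: c = 1
Sum = 3 + 3 + 1 + 1 + 2 + 1 = 11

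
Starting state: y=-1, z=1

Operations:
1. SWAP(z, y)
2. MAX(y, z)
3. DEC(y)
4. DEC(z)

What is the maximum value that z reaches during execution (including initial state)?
1

Values of z at each step:
Initial: z = 1 ← maximum
After step 1: z = -1
After step 2: z = -1
After step 3: z = -1
After step 4: z = -2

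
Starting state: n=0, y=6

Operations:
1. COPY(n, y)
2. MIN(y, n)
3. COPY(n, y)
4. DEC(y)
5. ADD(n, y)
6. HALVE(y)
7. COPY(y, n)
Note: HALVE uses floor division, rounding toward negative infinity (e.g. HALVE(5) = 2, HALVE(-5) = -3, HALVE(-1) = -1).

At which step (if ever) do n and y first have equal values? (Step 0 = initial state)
Step 1

n and y first become equal after step 1.

Comparing values at each step:
Initial: n=0, y=6
After step 1: n=6, y=6 ← equal!
After step 2: n=6, y=6 ← equal!
After step 3: n=6, y=6 ← equal!
After step 4: n=6, y=5
After step 5: n=11, y=5
After step 6: n=11, y=2
After step 7: n=11, y=11 ← equal!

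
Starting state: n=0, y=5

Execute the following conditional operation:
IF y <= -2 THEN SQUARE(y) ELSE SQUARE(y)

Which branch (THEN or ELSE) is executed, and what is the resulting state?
Branch: ELSE, Final state: n=0, y=25

Evaluating condition: y <= -2
y = 5
Condition is False, so ELSE branch executes
After SQUARE(y): n=0, y=25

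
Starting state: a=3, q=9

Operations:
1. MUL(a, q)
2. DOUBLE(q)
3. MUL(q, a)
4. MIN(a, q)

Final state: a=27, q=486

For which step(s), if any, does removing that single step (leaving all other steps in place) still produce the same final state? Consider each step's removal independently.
Step(s) 4

Testing removal of each single step:
Without step 1: final = a=3, q=54 (different)
Without step 2: final = a=27, q=243 (different)
Without step 3: final = a=18, q=18 (different)
Without step 4: final = a=27, q=486 (same)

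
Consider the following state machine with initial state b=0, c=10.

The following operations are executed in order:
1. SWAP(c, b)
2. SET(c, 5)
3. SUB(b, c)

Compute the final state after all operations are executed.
{b: 5, c: 5}

Step-by-step execution:
Initial: b=0, c=10
After step 1 (SWAP(c, b)): b=10, c=0
After step 2 (SET(c, 5)): b=10, c=5
After step 3 (SUB(b, c)): b=5, c=5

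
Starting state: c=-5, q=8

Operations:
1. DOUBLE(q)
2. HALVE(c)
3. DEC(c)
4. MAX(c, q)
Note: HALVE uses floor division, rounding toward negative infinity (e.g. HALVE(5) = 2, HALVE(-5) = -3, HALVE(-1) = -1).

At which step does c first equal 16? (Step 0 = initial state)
Step 4

Tracing c:
Initial: c = -5
After step 1: c = -5
After step 2: c = -3
After step 3: c = -4
After step 4: c = 16 ← first occurrence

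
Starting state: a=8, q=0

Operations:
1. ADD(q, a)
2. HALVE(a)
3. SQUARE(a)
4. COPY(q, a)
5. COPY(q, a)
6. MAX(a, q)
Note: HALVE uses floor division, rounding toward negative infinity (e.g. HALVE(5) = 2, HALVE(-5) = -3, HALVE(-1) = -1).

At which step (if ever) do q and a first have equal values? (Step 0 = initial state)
Step 1

q and a first become equal after step 1.

Comparing values at each step:
Initial: q=0, a=8
After step 1: q=8, a=8 ← equal!
After step 2: q=8, a=4
After step 3: q=8, a=16
After step 4: q=16, a=16 ← equal!
After step 5: q=16, a=16 ← equal!
After step 6: q=16, a=16 ← equal!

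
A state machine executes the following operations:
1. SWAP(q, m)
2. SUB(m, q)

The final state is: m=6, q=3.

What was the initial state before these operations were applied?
m=3, q=9

Working backwards:
Final state: m=6, q=3
Before step 2 (SUB(m, q)): m=9, q=3
Before step 1 (SWAP(q, m)): m=3, q=9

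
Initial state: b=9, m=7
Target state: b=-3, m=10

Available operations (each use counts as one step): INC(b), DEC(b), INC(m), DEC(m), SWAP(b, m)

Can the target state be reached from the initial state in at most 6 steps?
No

The target state cannot be reached within 6 steps.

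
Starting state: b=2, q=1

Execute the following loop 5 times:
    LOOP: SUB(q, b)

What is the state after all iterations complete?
b=2, q=-9

Iteration trace:
Start: b=2, q=1
After iteration 1: b=2, q=-1
After iteration 2: b=2, q=-3
After iteration 3: b=2, q=-5
After iteration 4: b=2, q=-7
After iteration 5: b=2, q=-9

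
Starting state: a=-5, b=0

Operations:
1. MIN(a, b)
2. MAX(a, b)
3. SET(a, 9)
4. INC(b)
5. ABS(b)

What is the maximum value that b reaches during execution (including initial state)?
1

Values of b at each step:
Initial: b = 0
After step 1: b = 0
After step 2: b = 0
After step 3: b = 0
After step 4: b = 1 ← maximum
After step 5: b = 1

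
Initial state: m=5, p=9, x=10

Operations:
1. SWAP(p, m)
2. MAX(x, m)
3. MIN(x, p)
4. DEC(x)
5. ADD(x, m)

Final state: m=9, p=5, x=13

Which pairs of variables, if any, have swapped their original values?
(p, m)

Comparing initial and final values:
p: 9 → 5
m: 5 → 9
x: 10 → 13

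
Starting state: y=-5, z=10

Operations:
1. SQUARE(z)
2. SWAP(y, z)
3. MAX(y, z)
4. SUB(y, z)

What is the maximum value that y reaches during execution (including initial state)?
105

Values of y at each step:
Initial: y = -5
After step 1: y = -5
After step 2: y = 100
After step 3: y = 100
After step 4: y = 105 ← maximum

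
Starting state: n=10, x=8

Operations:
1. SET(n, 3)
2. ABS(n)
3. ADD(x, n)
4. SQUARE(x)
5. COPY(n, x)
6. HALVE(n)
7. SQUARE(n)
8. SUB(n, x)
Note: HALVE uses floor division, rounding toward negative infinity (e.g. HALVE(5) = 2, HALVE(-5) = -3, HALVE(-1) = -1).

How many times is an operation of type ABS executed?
1

Counting ABS operations:
Step 2: ABS(n) ← ABS
Total: 1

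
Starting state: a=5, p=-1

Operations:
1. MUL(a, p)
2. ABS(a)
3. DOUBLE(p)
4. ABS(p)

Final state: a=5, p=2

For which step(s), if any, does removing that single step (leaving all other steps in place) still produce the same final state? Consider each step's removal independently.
Step(s) 1

Testing removal of each single step:
Without step 1: final = a=5, p=2 (same)
Without step 2: final = a=-5, p=2 (different)
Without step 3: final = a=5, p=1 (different)
Without step 4: final = a=5, p=-2 (different)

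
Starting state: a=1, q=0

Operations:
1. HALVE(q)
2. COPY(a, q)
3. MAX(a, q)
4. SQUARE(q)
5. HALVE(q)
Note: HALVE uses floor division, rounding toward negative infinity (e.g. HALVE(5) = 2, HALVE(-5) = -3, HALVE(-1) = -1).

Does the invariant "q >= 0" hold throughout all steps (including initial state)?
Yes

The invariant holds at every step.

State at each step:
Initial: a=1, q=0
After step 1: a=1, q=0
After step 2: a=0, q=0
After step 3: a=0, q=0
After step 4: a=0, q=0
After step 5: a=0, q=0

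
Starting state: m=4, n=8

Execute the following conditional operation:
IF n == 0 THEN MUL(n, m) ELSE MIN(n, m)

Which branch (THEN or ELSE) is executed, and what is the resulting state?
Branch: ELSE, Final state: m=4, n=4

Evaluating condition: n == 0
n = 8
Condition is False, so ELSE branch executes
After MIN(n, m): m=4, n=4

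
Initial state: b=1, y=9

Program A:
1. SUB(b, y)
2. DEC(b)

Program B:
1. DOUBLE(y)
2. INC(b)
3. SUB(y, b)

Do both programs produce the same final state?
No

Program A final state: b=-9, y=9
Program B final state: b=2, y=16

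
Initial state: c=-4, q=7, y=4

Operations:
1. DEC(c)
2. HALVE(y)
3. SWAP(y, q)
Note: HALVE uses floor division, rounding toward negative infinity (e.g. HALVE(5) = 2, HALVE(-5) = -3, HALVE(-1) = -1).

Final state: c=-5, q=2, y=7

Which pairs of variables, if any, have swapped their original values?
None

Comparing initial and final values:
y: 4 → 7
c: -4 → -5
q: 7 → 2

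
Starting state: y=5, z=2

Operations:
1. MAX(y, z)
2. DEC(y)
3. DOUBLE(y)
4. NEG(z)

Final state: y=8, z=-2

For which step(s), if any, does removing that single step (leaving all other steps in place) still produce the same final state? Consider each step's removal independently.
Step(s) 1

Testing removal of each single step:
Without step 1: final = y=8, z=-2 (same)
Without step 2: final = y=10, z=-2 (different)
Without step 3: final = y=4, z=-2 (different)
Without step 4: final = y=8, z=2 (different)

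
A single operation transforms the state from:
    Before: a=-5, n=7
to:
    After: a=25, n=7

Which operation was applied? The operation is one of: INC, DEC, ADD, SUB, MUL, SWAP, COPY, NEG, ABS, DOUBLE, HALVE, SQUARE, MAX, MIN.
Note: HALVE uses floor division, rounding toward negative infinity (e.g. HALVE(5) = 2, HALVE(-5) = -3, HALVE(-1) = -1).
SQUARE(a)

Analyzing the change:
Before: a=-5, n=7
After: a=25, n=7
Variable a changed from -5 to 25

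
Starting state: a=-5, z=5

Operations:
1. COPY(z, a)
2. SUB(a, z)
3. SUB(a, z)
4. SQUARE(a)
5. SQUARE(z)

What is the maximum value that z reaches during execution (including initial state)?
25

Values of z at each step:
Initial: z = 5
After step 1: z = -5
After step 2: z = -5
After step 3: z = -5
After step 4: z = -5
After step 5: z = 25 ← maximum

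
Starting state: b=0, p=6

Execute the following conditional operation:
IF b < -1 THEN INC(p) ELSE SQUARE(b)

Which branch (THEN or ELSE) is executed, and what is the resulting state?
Branch: ELSE, Final state: b=0, p=6

Evaluating condition: b < -1
b = 0
Condition is False, so ELSE branch executes
After SQUARE(b): b=0, p=6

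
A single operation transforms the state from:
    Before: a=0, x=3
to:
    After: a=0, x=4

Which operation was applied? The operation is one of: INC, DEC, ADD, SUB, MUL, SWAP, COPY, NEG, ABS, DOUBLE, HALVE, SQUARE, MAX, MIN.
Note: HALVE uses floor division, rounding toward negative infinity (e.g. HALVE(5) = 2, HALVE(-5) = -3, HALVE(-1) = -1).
INC(x)

Analyzing the change:
Before: a=0, x=3
After: a=0, x=4
Variable x changed from 3 to 4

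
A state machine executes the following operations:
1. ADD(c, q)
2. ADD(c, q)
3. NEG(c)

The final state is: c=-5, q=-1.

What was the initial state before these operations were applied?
c=7, q=-1

Working backwards:
Final state: c=-5, q=-1
Before step 3 (NEG(c)): c=5, q=-1
Before step 2 (ADD(c, q)): c=6, q=-1
Before step 1 (ADD(c, q)): c=7, q=-1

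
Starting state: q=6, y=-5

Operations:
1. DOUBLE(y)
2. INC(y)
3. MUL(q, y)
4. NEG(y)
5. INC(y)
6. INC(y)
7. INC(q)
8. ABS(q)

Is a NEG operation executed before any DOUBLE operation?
No

First NEG: step 4
First DOUBLE: step 1
Since 4 > 1, DOUBLE comes first.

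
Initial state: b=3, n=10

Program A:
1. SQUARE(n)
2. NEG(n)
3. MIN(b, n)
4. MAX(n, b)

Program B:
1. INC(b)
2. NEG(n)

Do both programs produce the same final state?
No

Program A final state: b=-100, n=-100
Program B final state: b=4, n=-10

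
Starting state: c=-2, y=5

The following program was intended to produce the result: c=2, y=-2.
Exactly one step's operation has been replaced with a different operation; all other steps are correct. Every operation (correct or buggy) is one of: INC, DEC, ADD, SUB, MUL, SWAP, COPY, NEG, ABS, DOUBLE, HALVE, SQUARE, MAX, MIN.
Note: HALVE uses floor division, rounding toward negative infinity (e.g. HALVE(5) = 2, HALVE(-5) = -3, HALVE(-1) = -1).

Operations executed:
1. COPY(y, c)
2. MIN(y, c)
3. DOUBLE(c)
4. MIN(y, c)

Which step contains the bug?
Step 3

Trace with buggy code:
Initial: c=-2, y=5
After step 1: c=-2, y=-2
After step 2: c=-2, y=-2
After step 3: c=-4, y=-2
After step 4: c=-4, y=-4
Actual final c=-4, y=-4 ≠ expected c=2, y=-2.
Step 3 is the only position where a single-operation replacement can produce the expected result.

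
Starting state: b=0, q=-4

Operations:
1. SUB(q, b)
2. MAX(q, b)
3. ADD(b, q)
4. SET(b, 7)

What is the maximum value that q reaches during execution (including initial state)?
0

Values of q at each step:
Initial: q = -4
After step 1: q = -4
After step 2: q = 0 ← maximum
After step 3: q = 0
After step 4: q = 0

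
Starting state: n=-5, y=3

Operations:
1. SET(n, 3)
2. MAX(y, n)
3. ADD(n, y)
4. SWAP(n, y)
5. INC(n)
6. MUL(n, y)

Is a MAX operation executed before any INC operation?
Yes

First MAX: step 2
First INC: step 5
Since 2 < 5, MAX comes first.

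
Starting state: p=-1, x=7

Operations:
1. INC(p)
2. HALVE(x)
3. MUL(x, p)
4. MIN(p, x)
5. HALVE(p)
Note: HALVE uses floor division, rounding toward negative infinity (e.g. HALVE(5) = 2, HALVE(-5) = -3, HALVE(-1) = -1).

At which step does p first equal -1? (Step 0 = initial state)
Step 0

Tracing p:
Initial: p = -1 ← first occurrence
After step 1: p = 0
After step 2: p = 0
After step 3: p = 0
After step 4: p = 0
After step 5: p = 0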